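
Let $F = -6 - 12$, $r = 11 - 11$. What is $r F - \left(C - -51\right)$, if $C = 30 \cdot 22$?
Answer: $-711$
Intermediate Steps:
$r = 0$ ($r = 11 - 11 = 0$)
$C = 660$
$F = -18$ ($F = -6 - 12 = -18$)
$r F - \left(C - -51\right) = 0 \left(-18\right) - \left(660 - -51\right) = 0 - \left(660 + 51\right) = 0 - 711 = -711$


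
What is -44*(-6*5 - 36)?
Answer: 2904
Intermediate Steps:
-44*(-6*5 - 36) = -44*(-30 - 36) = -44*(-66) = 2904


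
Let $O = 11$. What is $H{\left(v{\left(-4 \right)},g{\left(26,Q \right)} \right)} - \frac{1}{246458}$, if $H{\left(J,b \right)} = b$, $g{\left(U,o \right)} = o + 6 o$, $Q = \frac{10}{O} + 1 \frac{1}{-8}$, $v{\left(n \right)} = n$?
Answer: $\frac{59519563}{10844152} \approx 5.4886$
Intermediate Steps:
$Q = \frac{69}{88}$ ($Q = \frac{10}{11} + 1 \frac{1}{-8} = 10 \cdot \frac{1}{11} + 1 \left(- \frac{1}{8}\right) = \frac{10}{11} - \frac{1}{8} = \frac{69}{88} \approx 0.78409$)
$g{\left(U,o \right)} = 7 o$
$H{\left(v{\left(-4 \right)},g{\left(26,Q \right)} \right)} - \frac{1}{246458} = 7 \cdot \frac{69}{88} - \frac{1}{246458} = \frac{483}{88} - \frac{1}{246458} = \frac{59519563}{10844152}$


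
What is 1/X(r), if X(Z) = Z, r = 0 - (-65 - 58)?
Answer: 1/123 ≈ 0.0081301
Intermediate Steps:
r = 123 (r = 0 - 1*(-123) = 0 + 123 = 123)
1/X(r) = 1/123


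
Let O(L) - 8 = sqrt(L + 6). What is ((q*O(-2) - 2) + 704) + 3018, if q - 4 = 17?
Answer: 3930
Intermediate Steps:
q = 21 (q = 4 + 17 = 21)
O(L) = 8 + sqrt(6 + L) (O(L) = 8 + sqrt(L + 6) = 8 + sqrt(6 + L))
((q*O(-2) - 2) + 704) + 3018 = ((21*(8 + sqrt(6 - 2)) - 2) + 704) + 3018 = ((21*(8 + sqrt(4)) - 2) + 704) + 3018 = ((21*(8 + 2) - 2) + 704) + 3018 = ((21*10 - 2) + 704) + 3018 = ((210 - 2) + 704) + 3018 = (208 + 704) + 3018 = 912 + 3018 = 3930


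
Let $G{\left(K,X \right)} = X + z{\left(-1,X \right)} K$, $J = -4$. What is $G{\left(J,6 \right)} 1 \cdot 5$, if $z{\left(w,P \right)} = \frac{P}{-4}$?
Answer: $60$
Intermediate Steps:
$z{\left(w,P \right)} = - \frac{P}{4}$ ($z{\left(w,P \right)} = P \left(- \frac{1}{4}\right) = - \frac{P}{4}$)
$G{\left(K,X \right)} = X - \frac{K X}{4}$ ($G{\left(K,X \right)} = X + - \frac{X}{4} K = X - \frac{K X}{4}$)
$G{\left(J,6 \right)} 1 \cdot 5 = \frac{1}{4} \cdot 6 \left(4 - -4\right) 1 \cdot 5 = \frac{1}{4} \cdot 6 \left(4 + 4\right) 1 \cdot 5 = \frac{1}{4} \cdot 6 \cdot 8 \cdot 1 \cdot 5 = 12 \cdot 1 \cdot 5 = 12 \cdot 5 = 60$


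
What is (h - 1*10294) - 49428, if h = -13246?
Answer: -72968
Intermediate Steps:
(h - 1*10294) - 49428 = (-13246 - 1*10294) - 49428 = (-13246 - 10294) - 49428 = -23540 - 49428 = -72968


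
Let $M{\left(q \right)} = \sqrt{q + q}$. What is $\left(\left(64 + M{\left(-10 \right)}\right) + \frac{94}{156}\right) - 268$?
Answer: $- \frac{15865}{78} + 2 i \sqrt{5} \approx -203.4 + 4.4721 i$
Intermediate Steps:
$M{\left(q \right)} = \sqrt{2} \sqrt{q}$ ($M{\left(q \right)} = \sqrt{2 q} = \sqrt{2} \sqrt{q}$)
$\left(\left(64 + M{\left(-10 \right)}\right) + \frac{94}{156}\right) - 268 = \left(\left(64 + \sqrt{2} \sqrt{-10}\right) + \frac{94}{156}\right) - 268 = \left(\left(64 + \sqrt{2} i \sqrt{10}\right) + 94 \cdot \frac{1}{156}\right) - 268 = \left(\left(64 + 2 i \sqrt{5}\right) + \frac{47}{78}\right) - 268 = \left(\frac{5039}{78} + 2 i \sqrt{5}\right) - 268 = - \frac{15865}{78} + 2 i \sqrt{5}$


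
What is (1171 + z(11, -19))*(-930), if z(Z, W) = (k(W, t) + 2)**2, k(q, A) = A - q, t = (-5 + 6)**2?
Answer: -1539150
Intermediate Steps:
t = 1 (t = 1**2 = 1)
z(Z, W) = (3 - W)**2 (z(Z, W) = ((1 - W) + 2)**2 = (3 - W)**2)
(1171 + z(11, -19))*(-930) = (1171 + (-3 - 19)**2)*(-930) = (1171 + (-22)**2)*(-930) = (1171 + 484)*(-930) = 1655*(-930) = -1539150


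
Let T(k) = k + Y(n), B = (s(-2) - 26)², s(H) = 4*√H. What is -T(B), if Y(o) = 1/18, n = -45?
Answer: -11593/18 + 208*I*√2 ≈ -644.06 + 294.16*I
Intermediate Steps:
Y(o) = 1/18
B = (-26 + 4*I*√2)² (B = (4*√(-2) - 26)² = (4*(I*√2) - 26)² = (4*I*√2 - 26)² = (-26 + 4*I*√2)² ≈ 644.0 - 294.16*I)
T(k) = 1/18 + k (T(k) = k + 1/18 = 1/18 + k)
-T(B) = -(1/18 + (644 - 208*I*√2)) = -(11593/18 - 208*I*√2) = -11593/18 + 208*I*√2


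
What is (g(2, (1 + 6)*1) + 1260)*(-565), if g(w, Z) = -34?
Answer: -692690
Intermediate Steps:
(g(2, (1 + 6)*1) + 1260)*(-565) = (-34 + 1260)*(-565) = 1226*(-565) = -692690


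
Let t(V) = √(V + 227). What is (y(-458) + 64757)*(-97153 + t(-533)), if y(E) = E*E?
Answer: -26670538713 + 823563*I*√34 ≈ -2.6671e+10 + 4.8022e+6*I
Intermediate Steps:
y(E) = E²
t(V) = √(227 + V)
(y(-458) + 64757)*(-97153 + t(-533)) = ((-458)² + 64757)*(-97153 + √(227 - 533)) = (209764 + 64757)*(-97153 + √(-306)) = 274521*(-97153 + 3*I*√34) = -26670538713 + 823563*I*√34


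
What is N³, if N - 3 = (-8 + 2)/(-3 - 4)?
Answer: 19683/343 ≈ 57.385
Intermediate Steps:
N = 27/7 (N = 3 + (-8 + 2)/(-3 - 4) = 3 - 6/(-7) = 3 - 6*(-⅐) = 3 + 6/7 = 27/7 ≈ 3.8571)
N³ = (27/7)³ = 19683/343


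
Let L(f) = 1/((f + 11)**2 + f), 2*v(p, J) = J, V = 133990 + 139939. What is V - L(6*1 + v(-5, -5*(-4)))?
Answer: 204077104/745 ≈ 2.7393e+5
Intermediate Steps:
V = 273929
v(p, J) = J/2
L(f) = 1/(f + (11 + f)**2) (L(f) = 1/((11 + f)**2 + f) = 1/(f + (11 + f)**2))
V - L(6*1 + v(-5, -5*(-4))) = 273929 - 1/((6*1 + (-5*(-4))/2) + (11 + (6*1 + (-5*(-4))/2))**2) = 273929 - 1/((6 + (1/2)*20) + (11 + (6 + (1/2)*20))**2) = 273929 - 1/((6 + 10) + (11 + (6 + 10))**2) = 273929 - 1/(16 + (11 + 16)**2) = 273929 - 1/(16 + 27**2) = 273929 - 1/(16 + 729) = 273929 - 1/745 = 204077104/745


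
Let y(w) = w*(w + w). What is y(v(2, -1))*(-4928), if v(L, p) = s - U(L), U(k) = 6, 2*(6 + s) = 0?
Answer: -1419264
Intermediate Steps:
s = -6 (s = -6 + (1/2)*0 = -6 + 0 = -6)
v(L, p) = -12 (v(L, p) = -6 - 1*6 = -6 - 6 = -12)
y(w) = 2*w**2 (y(w) = w*(2*w) = 2*w**2)
y(v(2, -1))*(-4928) = (2*(-12)**2)*(-4928) = (2*144)*(-4928) = 288*(-4928) = -1419264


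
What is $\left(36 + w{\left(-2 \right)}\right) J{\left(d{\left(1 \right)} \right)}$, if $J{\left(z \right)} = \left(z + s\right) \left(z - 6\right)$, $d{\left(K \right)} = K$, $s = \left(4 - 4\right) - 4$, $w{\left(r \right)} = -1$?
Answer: $525$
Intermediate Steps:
$s = -4$ ($s = 0 - 4 = -4$)
$J{\left(z \right)} = \left(-6 + z\right) \left(-4 + z\right)$ ($J{\left(z \right)} = \left(z - 4\right) \left(z - 6\right) = \left(-4 + z\right) \left(-6 + z\right) = \left(-6 + z\right) \left(-4 + z\right)$)
$\left(36 + w{\left(-2 \right)}\right) J{\left(d{\left(1 \right)} \right)} = \left(36 - 1\right) \left(24 + 1^{2} - 10\right) = 35 \left(24 + 1 - 10\right) = 35 \cdot 15 = 525$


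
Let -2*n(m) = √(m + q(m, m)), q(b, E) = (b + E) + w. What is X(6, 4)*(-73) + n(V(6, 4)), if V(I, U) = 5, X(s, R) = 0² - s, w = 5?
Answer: 438 - √5 ≈ 435.76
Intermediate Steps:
X(s, R) = -s (X(s, R) = 0 - s = -s)
q(b, E) = 5 + E + b (q(b, E) = (b + E) + 5 = (E + b) + 5 = 5 + E + b)
n(m) = -√(5 + 3*m)/2 (n(m) = -√(m + (5 + m + m))/2 = -√(m + (5 + 2*m))/2 = -√(5 + 3*m)/2)
X(6, 4)*(-73) + n(V(6, 4)) = -1*6*(-73) - √(5 + 3*5)/2 = -6*(-73) - √(5 + 15)/2 = 438 - √5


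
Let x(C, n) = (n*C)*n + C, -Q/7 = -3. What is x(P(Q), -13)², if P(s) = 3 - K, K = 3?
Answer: 0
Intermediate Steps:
Q = 21 (Q = -7*(-3) = 21)
P(s) = 0 (P(s) = 3 - 1*3 = 3 - 3 = 0)
x(C, n) = C + C*n² (x(C, n) = (C*n)*n + C = C*n² + C = C + C*n²)
x(P(Q), -13)² = (0*(1 + (-13)²))² = (0*(1 + 169))² = (0*170)² = 0² = 0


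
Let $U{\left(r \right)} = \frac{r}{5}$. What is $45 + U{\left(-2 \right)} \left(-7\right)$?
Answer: $\frac{239}{5} \approx 47.8$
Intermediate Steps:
$U{\left(r \right)} = \frac{r}{5}$ ($U{\left(r \right)} = r \frac{1}{5} = \frac{r}{5}$)
$45 + U{\left(-2 \right)} \left(-7\right) = 45 + \frac{1}{5} \left(-2\right) \left(-7\right) = 45 - - \frac{14}{5} = 45 + \frac{14}{5} = \frac{239}{5}$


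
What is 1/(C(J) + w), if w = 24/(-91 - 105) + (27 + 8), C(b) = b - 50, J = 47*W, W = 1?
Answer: 49/1562 ≈ 0.031370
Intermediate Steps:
J = 47 (J = 47*1 = 47)
C(b) = -50 + b
w = 1709/49 (w = 24/(-196) + 35 = 24*(-1/196) + 35 = -6/49 + 35 = 1709/49 ≈ 34.878)
1/(C(J) + w) = 1/((-50 + 47) + 1709/49) = 1/(-3 + 1709/49) = 1/(1562/49) = 49/1562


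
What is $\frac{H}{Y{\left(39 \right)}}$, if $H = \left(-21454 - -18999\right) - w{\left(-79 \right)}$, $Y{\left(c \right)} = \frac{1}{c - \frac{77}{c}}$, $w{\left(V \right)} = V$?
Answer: $- \frac{1143648}{13} \approx -87973.0$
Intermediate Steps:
$H = -2376$ ($H = \left(-21454 - -18999\right) - -79 = \left(-21454 + 18999\right) + 79 = -2455 + 79 = -2376$)
$\frac{H}{Y{\left(39 \right)}} = - \frac{2376}{39 \frac{1}{-77 + 39^{2}}} = - \frac{2376}{39 \frac{1}{-77 + 1521}} = - \frac{2376}{39 \cdot \frac{1}{1444}} = - \frac{2376}{\frac{39}{1444}} = \left(-2376\right) \frac{1444}{39} = - \frac{1143648}{13}$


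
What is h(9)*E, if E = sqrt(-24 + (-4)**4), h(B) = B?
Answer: 18*sqrt(58) ≈ 137.08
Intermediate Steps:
E = 2*sqrt(58) (E = sqrt(-24 + 256) = sqrt(232) = 2*sqrt(58) ≈ 15.232)
h(9)*E = 9*(2*sqrt(58)) = 18*sqrt(58)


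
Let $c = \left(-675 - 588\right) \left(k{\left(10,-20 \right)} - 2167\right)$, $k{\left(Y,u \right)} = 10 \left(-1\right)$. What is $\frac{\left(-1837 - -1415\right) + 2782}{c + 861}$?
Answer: $\frac{590}{687603} \approx 0.00085805$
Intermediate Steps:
$k{\left(Y,u \right)} = -10$
$c = 2749551$ ($c = \left(-675 - 588\right) \left(-10 - 2167\right) = \left(-1263\right) \left(-2177\right) = 2749551$)
$\frac{\left(-1837 - -1415\right) + 2782}{c + 861} = \frac{\left(-1837 - -1415\right) + 2782}{2749551 + 861} = \frac{\left(-1837 + 1415\right) + 2782}{2750412} = \left(-422 + 2782\right) \frac{1}{2750412} = 2360 \cdot \frac{1}{2750412} = \frac{590}{687603}$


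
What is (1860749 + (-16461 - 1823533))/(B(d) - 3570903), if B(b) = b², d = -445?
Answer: -20755/3372878 ≈ -0.0061535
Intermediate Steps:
(1860749 + (-16461 - 1823533))/(B(d) - 3570903) = (1860749 + (-16461 - 1823533))/((-445)² - 3570903) = (1860749 - 1839994)/(198025 - 3570903) = 20755/(-3372878) = 20755*(-1/3372878) = -20755/3372878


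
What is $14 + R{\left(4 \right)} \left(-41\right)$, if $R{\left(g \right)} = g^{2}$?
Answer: $-642$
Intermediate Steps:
$14 + R{\left(4 \right)} \left(-41\right) = 14 + 4^{2} \left(-41\right) = 14 + 16 \left(-41\right) = 14 - 656 = -642$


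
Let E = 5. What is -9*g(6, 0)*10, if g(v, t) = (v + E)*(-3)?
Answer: 2970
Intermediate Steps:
g(v, t) = -15 - 3*v (g(v, t) = (v + 5)*(-3) = (5 + v)*(-3) = -15 - 3*v)
-9*g(6, 0)*10 = -9*(-15 - 3*6)*10 = -9*(-15 - 18)*10 = -9*(-33)*10 = 297*10 = 2970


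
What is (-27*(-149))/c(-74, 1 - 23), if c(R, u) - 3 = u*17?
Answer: -4023/371 ≈ -10.844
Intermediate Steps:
c(R, u) = 3 + 17*u (c(R, u) = 3 + u*17 = 3 + 17*u)
(-27*(-149))/c(-74, 1 - 23) = (-27*(-149))/(3 + 17*(1 - 23)) = 4023/(3 + 17*(-22)) = 4023/(3 - 374) = 4023/(-371) = 4023*(-1/371) = -4023/371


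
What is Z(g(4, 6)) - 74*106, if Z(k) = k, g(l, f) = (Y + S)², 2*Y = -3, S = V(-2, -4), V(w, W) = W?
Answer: -31255/4 ≈ -7813.8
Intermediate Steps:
S = -4
Y = -3/2 (Y = (½)*(-3) = -3/2 ≈ -1.5000)
g(l, f) = 121/4 (g(l, f) = (-3/2 - 4)² = (-11/2)² = 121/4)
Z(g(4, 6)) - 74*106 = 121/4 - 74*106 = 121/4 - 7844 = -31255/4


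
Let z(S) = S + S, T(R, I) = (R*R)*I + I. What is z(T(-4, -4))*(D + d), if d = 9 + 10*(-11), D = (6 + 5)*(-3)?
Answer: 18224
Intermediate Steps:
T(R, I) = I + I*R² (T(R, I) = R²*I + I = I*R² + I = I + I*R²)
z(S) = 2*S
D = -33 (D = 11*(-3) = -33)
d = -101 (d = 9 - 110 = -101)
z(T(-4, -4))*(D + d) = (2*(-4*(1 + (-4)²)))*(-33 - 101) = (2*(-4*(1 + 16)))*(-134) = (2*(-4*17))*(-134) = (2*(-68))*(-134) = -136*(-134) = 18224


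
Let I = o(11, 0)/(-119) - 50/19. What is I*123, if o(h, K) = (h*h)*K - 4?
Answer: -722502/2261 ≈ -319.55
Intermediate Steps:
o(h, K) = -4 + K*h**2 (o(h, K) = h**2*K - 4 = K*h**2 - 4 = -4 + K*h**2)
I = -5874/2261 (I = (-4 + 0*11**2)/(-119) - 50/19 = (-4 + 0*121)*(-1/119) - 50*1/19 = (-4 + 0)*(-1/119) - 50/19 = -4*(-1/119) - 50/19 = 4/119 - 50/19 = -5874/2261 ≈ -2.5980)
I*123 = -5874/2261*123 = -722502/2261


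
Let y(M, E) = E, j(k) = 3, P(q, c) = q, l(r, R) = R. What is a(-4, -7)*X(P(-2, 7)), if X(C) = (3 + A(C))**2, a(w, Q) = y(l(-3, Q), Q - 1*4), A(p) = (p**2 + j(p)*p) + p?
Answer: -11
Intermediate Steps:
A(p) = p**2 + 4*p (A(p) = (p**2 + 3*p) + p = p**2 + 4*p)
a(w, Q) = -4 + Q (a(w, Q) = Q - 1*4 = Q - 4 = -4 + Q)
X(C) = (3 + C*(4 + C))**2
a(-4, -7)*X(P(-2, 7)) = (-4 - 7)*(3 - 2*(4 - 2))**2 = -11*(3 - 2*2)**2 = -11*(3 - 4)**2 = -11*(-1)**2 = -11*1 = -11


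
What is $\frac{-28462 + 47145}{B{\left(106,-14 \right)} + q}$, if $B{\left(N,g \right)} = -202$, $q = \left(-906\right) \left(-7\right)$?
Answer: $\frac{18683}{6140} \approx 3.0428$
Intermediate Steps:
$q = 6342$
$\frac{-28462 + 47145}{B{\left(106,-14 \right)} + q} = \frac{-28462 + 47145}{-202 + 6342} = \frac{18683}{6140}$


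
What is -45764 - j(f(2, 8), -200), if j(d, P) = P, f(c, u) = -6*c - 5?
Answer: -45564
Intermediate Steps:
f(c, u) = -5 - 6*c
-45764 - j(f(2, 8), -200) = -45764 - 1*(-200) = -45764 + 200 = -45564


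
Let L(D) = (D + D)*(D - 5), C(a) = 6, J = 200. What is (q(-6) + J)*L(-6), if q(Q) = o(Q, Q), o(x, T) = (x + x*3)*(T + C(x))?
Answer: 26400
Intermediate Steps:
o(x, T) = 4*x*(6 + T) (o(x, T) = (x + x*3)*(T + 6) = (x + 3*x)*(6 + T) = (4*x)*(6 + T) = 4*x*(6 + T))
L(D) = 2*D*(-5 + D) (L(D) = (2*D)*(-5 + D) = 2*D*(-5 + D))
q(Q) = 4*Q*(6 + Q)
(q(-6) + J)*L(-6) = (4*(-6)*(6 - 6) + 200)*(2*(-6)*(-5 - 6)) = (4*(-6)*0 + 200)*(2*(-6)*(-11)) = (0 + 200)*132 = 200*132 = 26400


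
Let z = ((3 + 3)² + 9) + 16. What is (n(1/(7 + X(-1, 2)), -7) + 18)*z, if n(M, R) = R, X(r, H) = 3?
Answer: 671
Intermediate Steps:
z = 61 (z = (6² + 9) + 16 = (36 + 9) + 16 = 45 + 16 = 61)
(n(1/(7 + X(-1, 2)), -7) + 18)*z = (-7 + 18)*61 = 11*61 = 671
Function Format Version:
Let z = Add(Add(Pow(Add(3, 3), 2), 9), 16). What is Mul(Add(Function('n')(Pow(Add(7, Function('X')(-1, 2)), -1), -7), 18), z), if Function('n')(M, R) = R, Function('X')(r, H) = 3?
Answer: 671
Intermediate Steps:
z = 61 (z = Add(Add(Pow(6, 2), 9), 16) = Add(Add(36, 9), 16) = Add(45, 16) = 61)
Mul(Add(Function('n')(Pow(Add(7, Function('X')(-1, 2)), -1), -7), 18), z) = Mul(Add(-7, 18), 61) = Mul(11, 61) = 671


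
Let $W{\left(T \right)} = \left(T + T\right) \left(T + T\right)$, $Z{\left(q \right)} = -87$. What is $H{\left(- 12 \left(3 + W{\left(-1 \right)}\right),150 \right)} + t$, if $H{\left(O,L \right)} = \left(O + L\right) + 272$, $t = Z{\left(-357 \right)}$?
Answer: $251$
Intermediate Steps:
$t = -87$
$W{\left(T \right)} = 4 T^{2}$ ($W{\left(T \right)} = 2 T 2 T = 4 T^{2}$)
$H{\left(O,L \right)} = 272 + L + O$ ($H{\left(O,L \right)} = \left(L + O\right) + 272 = 272 + L + O$)
$H{\left(- 12 \left(3 + W{\left(-1 \right)}\right),150 \right)} + t = \left(272 + 150 - 12 \left(3 + 4 \left(-1\right)^{2}\right)\right) - 87 = \left(272 + 150 - 12 \left(3 + 4 \cdot 1\right)\right) - 87 = \left(272 + 150 - 12 \left(3 + 4\right)\right) - 87 = \left(272 + 150 - 84\right) - 87 = 338 - 87 = 251$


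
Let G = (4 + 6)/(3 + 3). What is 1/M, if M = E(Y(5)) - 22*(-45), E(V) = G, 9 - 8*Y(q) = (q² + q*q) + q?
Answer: 3/2975 ≈ 0.0010084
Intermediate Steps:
Y(q) = 9/8 - q²/4 - q/8 (Y(q) = 9/8 - ((q² + q*q) + q)/8 = 9/8 - ((q² + q²) + q)/8 = 9/8 - (2*q² + q)/8 = 9/8 - (q + 2*q²)/8 = 9/8 + (-q²/4 - q/8) = 9/8 - q²/4 - q/8)
G = 5/3 (G = 10/6 = 10*(⅙) = 5/3 ≈ 1.6667)
E(V) = 5/3
M = 2975/3 (M = 5/3 - 22*(-45) = 5/3 + 990 = 2975/3 ≈ 991.67)
1/M = 1/(2975/3) = 3/2975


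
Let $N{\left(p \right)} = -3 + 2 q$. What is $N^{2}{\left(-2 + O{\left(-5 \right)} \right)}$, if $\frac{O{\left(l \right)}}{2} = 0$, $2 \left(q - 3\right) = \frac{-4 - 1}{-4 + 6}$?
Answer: $\frac{1}{4} \approx 0.25$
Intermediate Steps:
$q = \frac{7}{4}$ ($q = 3 + \frac{\left(-4 - 1\right) \frac{1}{-4 + 6}}{2} = 3 + \frac{\left(-5\right) \frac{1}{2}}{2} = 3 + \frac{1}{2} \left(- \frac{5}{2}\right) = 3 - \frac{5}{4} = \frac{7}{4} \approx 1.75$)
$O{\left(l \right)} = 0$ ($O{\left(l \right)} = 2 \cdot 0 = 0$)
$N{\left(p \right)} = \frac{1}{2}$ ($N{\left(p \right)} = -3 + 2 \cdot \frac{7}{4} = -3 + \frac{7}{2} = \frac{1}{2}$)
$N^{2}{\left(-2 + O{\left(-5 \right)} \right)} = \left(\frac{1}{2}\right)^{2} = \frac{1}{4}$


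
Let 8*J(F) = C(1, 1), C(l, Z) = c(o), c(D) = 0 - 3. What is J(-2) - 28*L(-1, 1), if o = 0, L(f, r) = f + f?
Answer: 445/8 ≈ 55.625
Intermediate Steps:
L(f, r) = 2*f
c(D) = -3
C(l, Z) = -3
J(F) = -3/8 (J(F) = (1/8)*(-3) = -3/8)
J(-2) - 28*L(-1, 1) = -3/8 - 56*(-1) = -3/8 - 28*(-2) = -3/8 + 56 = 445/8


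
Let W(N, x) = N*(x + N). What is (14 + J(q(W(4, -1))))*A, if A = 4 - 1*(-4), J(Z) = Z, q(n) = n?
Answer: 208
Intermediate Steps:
W(N, x) = N*(N + x)
A = 8 (A = 4 + 4 = 8)
(14 + J(q(W(4, -1))))*A = (14 + 4*(4 - 1))*8 = (14 + 4*3)*8 = (14 + 12)*8 = 26*8 = 208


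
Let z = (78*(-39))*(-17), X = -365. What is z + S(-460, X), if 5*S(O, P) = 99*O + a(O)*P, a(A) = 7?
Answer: 42095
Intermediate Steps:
z = 51714 (z = -3042*(-17) = 51714)
S(O, P) = 7*P/5 + 99*O/5 (S(O, P) = (99*O + 7*P)/5 = (7*P + 99*O)/5 = 7*P/5 + 99*O/5)
z + S(-460, X) = 51714 + ((7/5)*(-365) + (99/5)*(-460)) = 51714 + (-511 - 9108) = 51714 - 9619 = 42095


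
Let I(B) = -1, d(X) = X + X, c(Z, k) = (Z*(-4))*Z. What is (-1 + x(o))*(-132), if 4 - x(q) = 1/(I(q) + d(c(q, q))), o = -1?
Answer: -1232/3 ≈ -410.67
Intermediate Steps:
c(Z, k) = -4*Z² (c(Z, k) = (-4*Z)*Z = -4*Z²)
d(X) = 2*X
x(q) = 4 - 1/(-1 - 8*q²) (x(q) = 4 - 1/(-1 + 2*(-4*q²)) = 4 - 1/(-1 - 8*q²))
(-1 + x(o))*(-132) = (-1 + (5 + 32*(-1)²)/(1 + 8*(-1)²))*(-132) = (-1 + (5 + 32*1)/(1 + 8*1))*(-132) = (-1 + (5 + 32)/(1 + 8))*(-132) = (-1 + 37/9)*(-132) = (28/9)*(-132) = -1232/3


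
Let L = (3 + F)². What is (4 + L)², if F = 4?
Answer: 2809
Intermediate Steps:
L = 49 (L = (3 + 4)² = 7² = 49)
(4 + L)² = (4 + 49)² = 53² = 2809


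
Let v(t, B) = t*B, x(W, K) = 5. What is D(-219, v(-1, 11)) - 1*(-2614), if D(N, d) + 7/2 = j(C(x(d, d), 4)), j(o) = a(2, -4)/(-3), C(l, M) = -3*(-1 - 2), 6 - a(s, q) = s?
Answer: 15655/6 ≈ 2609.2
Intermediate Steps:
a(s, q) = 6 - s
v(t, B) = B*t
C(l, M) = 9 (C(l, M) = -3*(-3) = 9)
j(o) = -4/3 (j(o) = (6 - 1*2)/(-3) = (6 - 2)*(-1/3) = 4*(-1/3) = -4/3)
D(N, d) = -29/6 (D(N, d) = -7/2 - 4/3 = -29/6)
D(-219, v(-1, 11)) - 1*(-2614) = -29/6 - 1*(-2614) = -29/6 + 2614 = 15655/6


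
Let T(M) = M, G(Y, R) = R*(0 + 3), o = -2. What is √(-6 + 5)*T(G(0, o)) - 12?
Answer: -12 - 6*I ≈ -12.0 - 6.0*I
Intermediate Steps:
G(Y, R) = 3*R (G(Y, R) = R*3 = 3*R)
√(-6 + 5)*T(G(0, o)) - 12 = √(-6 + 5)*(3*(-2)) - 12 = √(-1)*(-6) - 12 = I*(-6) - 12 = -6*I - 12 = -12 - 6*I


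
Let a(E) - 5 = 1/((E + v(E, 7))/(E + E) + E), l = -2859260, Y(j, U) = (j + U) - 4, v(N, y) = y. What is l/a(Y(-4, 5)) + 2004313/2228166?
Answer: -17519965216121/28966158 ≈ -6.0484e+5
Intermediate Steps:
Y(j, U) = -4 + U + j (Y(j, U) = (U + j) - 4 = -4 + U + j)
a(E) = 5 + 1/(E + (7 + E)/(2*E)) (a(E) = 5 + 1/((E + 7)/(E + E) + E) = 5 + 1/((7 + E)/((2*E)) + E) = 5 + 1/((7 + E)*(1/(2*E)) + E) = 5 + 1/((7 + E)/(2*E) + E) = 5 + 1/(E + (7 + E)/(2*E)))
l/a(Y(-4, 5)) + 2004313/2228166 = -2859260*(7 + (-4 + 5 - 4) + 2*(-4 + 5 - 4)**2)/(35 + 7*(-4 + 5 - 4) + 10*(-4 + 5 - 4)**2) + 2004313/2228166 = -2859260*(7 - 3 + 2*(-3)**2)/(35 + 7*(-3) + 10*(-3)**2) + 2004313*(1/2228166) = -2859260*(7 - 3 + 2*9)/(35 - 21 + 10*9) + 2004313/2228166 = -2859260*(7 - 3 + 18)/(35 - 21 + 90) + 2004313/2228166 = -2859260/(104/22) + 2004313/2228166 = -2859260/((1/22)*104) + 2004313/2228166 = -2859260/52/11 + 2004313/2228166 = -2859260*11/52 + 2004313/2228166 = -7862965/13 + 2004313/2228166 = -17519965216121/28966158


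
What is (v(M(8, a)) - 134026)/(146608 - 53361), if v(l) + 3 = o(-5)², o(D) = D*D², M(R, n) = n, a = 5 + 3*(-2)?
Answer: -10764/8477 ≈ -1.2698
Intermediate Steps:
a = -1 (a = 5 - 6 = -1)
o(D) = D³
v(l) = 15622 (v(l) = -3 + ((-5)³)² = -3 + (-125)² = -3 + 15625 = 15622)
(v(M(8, a)) - 134026)/(146608 - 53361) = (15622 - 134026)/(146608 - 53361) = -118404/93247 = -118404*1/93247 = -10764/8477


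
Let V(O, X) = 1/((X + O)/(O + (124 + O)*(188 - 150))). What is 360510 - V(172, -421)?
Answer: 89778410/249 ≈ 3.6056e+5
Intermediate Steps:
V(O, X) = (4712 + 39*O)/(O + X) (V(O, X) = 1/((O + X)/(O + (124 + O)*38)) = 1/((O + X)/(O + (4712 + 38*O))) = 1/((O + X)/(4712 + 39*O)) = (4712 + 39*O)/(O + X))
360510 - V(172, -421) = 360510 - (4712 + 39*172)/(172 - 421) = 360510 - (4712 + 6708)/(-249) = 360510 - (-1)*11420/249 = 360510 - 1*(-11420/249) = 360510 + 11420/249 = 89778410/249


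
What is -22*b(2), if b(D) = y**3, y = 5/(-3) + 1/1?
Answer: 176/27 ≈ 6.5185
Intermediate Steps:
y = -2/3 (y = 5*(-1/3) + 1*1 = -5/3 + 1 = -2/3 ≈ -0.66667)
b(D) = -8/27 (b(D) = (-2/3)**3 = -8/27)
-22*b(2) = -22*(-8/27) = 176/27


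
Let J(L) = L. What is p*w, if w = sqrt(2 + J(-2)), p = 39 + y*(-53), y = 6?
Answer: 0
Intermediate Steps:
p = -279 (p = 39 + 6*(-53) = 39 - 318 = -279)
w = 0 (w = sqrt(2 - 2) = sqrt(0) = 0)
p*w = -279*0 = 0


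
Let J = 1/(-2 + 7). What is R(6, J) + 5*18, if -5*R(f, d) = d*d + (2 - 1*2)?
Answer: 11249/125 ≈ 89.992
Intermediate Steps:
J = ⅕ (J = 1/5 = ⅕ ≈ 0.20000)
R(f, d) = -d²/5 (R(f, d) = -(d*d + (2 - 1*2))/5 = -(d² + (2 - 2))/5 = -(d² + 0)/5 = -d²/5)
R(6, J) + 5*18 = -(⅕)²/5 + 5*18 = -⅕*1/25 + 90 = -1/125 + 90 = 11249/125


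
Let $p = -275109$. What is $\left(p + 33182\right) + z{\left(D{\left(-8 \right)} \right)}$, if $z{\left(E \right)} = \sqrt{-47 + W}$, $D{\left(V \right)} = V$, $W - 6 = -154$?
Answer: $-241927 + i \sqrt{195} \approx -2.4193 \cdot 10^{5} + 13.964 i$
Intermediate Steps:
$W = -148$ ($W = 6 - 154 = -148$)
$z{\left(E \right)} = i \sqrt{195}$ ($z{\left(E \right)} = \sqrt{-47 - 148} = \sqrt{-195} = i \sqrt{195}$)
$\left(p + 33182\right) + z{\left(D{\left(-8 \right)} \right)} = \left(-275109 + 33182\right) + i \sqrt{195} = -241927 + i \sqrt{195}$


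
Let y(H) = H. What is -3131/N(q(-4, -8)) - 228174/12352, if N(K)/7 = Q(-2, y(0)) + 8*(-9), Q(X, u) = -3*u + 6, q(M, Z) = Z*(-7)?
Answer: -16685569/1426656 ≈ -11.696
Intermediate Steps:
q(M, Z) = -7*Z
Q(X, u) = 6 - 3*u
N(K) = -462 (N(K) = 7*((6 - 3*0) + 8*(-9)) = 7*((6 + 0) - 72) = 7*(6 - 72) = 7*(-66) = -462)
-3131/N(q(-4, -8)) - 228174/12352 = -3131/(-462) - 228174/12352 = -3131*(-1/462) - 228174*1/12352 = 3131/462 - 114087/6176 = -16685569/1426656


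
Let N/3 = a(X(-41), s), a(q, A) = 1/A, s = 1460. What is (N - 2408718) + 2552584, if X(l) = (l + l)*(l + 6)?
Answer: 210044363/1460 ≈ 1.4387e+5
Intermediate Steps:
X(l) = 2*l*(6 + l) (X(l) = (2*l)*(6 + l) = 2*l*(6 + l))
N = 3/1460 ≈ 0.0020548
(N - 2408718) + 2552584 = (3/1460 - 2408718) + 2552584 = -3516728277/1460 + 2552584 = 210044363/1460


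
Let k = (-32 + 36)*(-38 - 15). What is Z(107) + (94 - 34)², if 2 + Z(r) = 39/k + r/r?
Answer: 762949/212 ≈ 3598.8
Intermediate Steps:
k = -212 (k = 4*(-53) = -212)
Z(r) = -251/212 (Z(r) = -2 + (39/(-212) + r/r) = -2 + (39*(-1/212) + 1) = -2 + (-39/212 + 1) = -2 + 173/212 = -251/212)
Z(107) + (94 - 34)² = -251/212 + (94 - 34)² = -251/212 + 60² = -251/212 + 3600 = 762949/212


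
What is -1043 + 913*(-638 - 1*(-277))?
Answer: -330636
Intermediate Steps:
-1043 + 913*(-638 - 1*(-277)) = -1043 + 913*(-638 + 277) = -1043 + 913*(-361) = -1043 - 329593 = -330636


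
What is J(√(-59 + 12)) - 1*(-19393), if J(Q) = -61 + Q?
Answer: 19332 + I*√47 ≈ 19332.0 + 6.8557*I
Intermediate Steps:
J(√(-59 + 12)) - 1*(-19393) = (-61 + √(-59 + 12)) - 1*(-19393) = (-61 + √(-47)) + 19393 = (-61 + I*√47) + 19393 = 19332 + I*√47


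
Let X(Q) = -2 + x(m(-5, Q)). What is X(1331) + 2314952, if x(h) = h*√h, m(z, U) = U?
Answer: 2314950 + 14641*√11 ≈ 2.3635e+6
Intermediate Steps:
x(h) = h^(3/2)
X(Q) = -2 + Q^(3/2)
X(1331) + 2314952 = (-2 + 1331^(3/2)) + 2314952 = (-2 + 14641*√11) + 2314952 = 2314950 + 14641*√11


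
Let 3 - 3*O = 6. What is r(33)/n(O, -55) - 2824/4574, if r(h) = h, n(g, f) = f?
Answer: -13921/11435 ≈ -1.2174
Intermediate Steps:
O = -1 (O = 1 - ⅓*6 = 1 - 2 = -1)
r(33)/n(O, -55) - 2824/4574 = 33/(-55) - 2824/4574 = 33*(-1/55) - 2824*1/4574 = -⅗ - 1412/2287 = -13921/11435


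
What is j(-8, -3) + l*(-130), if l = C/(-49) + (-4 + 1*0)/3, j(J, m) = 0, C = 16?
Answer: 31720/147 ≈ 215.78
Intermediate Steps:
l = -244/147 (l = 16/(-49) + (-4 + 1*0)/3 = 16*(-1/49) + (-4 + 0)*(⅓) = -16/49 - 4*⅓ = -16/49 - 4/3 = -244/147 ≈ -1.6599)
j(-8, -3) + l*(-130) = 0 - 244/147*(-130) = 0 + 31720/147 = 31720/147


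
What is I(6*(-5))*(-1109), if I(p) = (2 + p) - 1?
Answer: 32161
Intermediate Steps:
I(p) = 1 + p
I(6*(-5))*(-1109) = (1 + 6*(-5))*(-1109) = (1 - 30)*(-1109) = -29*(-1109) = 32161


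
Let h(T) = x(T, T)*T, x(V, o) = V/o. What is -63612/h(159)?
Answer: -21204/53 ≈ -400.08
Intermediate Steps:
h(T) = T (h(T) = (T/T)*T = 1*T = T)
-63612/h(159) = -63612/159 = -1*21204/53 = -21204/53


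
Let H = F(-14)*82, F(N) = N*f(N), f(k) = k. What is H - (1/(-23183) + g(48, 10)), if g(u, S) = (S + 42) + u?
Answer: 370278877/23183 ≈ 15972.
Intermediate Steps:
g(u, S) = 42 + S + u (g(u, S) = (42 + S) + u = 42 + S + u)
F(N) = N² (F(N) = N*N = N²)
H = 16072 (H = (-14)²*82 = 196*82 = 16072)
H - (1/(-23183) + g(48, 10)) = 16072 - (1/(-23183) + (42 + 10 + 48)) = 16072 - (-1/23183 + 100) = 16072 - 1*2318299/23183 = 16072 - 2318299/23183 = 370278877/23183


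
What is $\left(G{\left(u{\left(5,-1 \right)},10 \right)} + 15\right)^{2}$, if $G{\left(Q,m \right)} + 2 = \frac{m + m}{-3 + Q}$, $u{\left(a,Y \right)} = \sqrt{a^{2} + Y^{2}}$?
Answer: $\frac{89361}{289} + \frac{11240 \sqrt{26}}{289} \approx 507.52$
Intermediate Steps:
$u{\left(a,Y \right)} = \sqrt{Y^{2} + a^{2}}$
$G{\left(Q,m \right)} = -2 + \frac{2 m}{-3 + Q}$ ($G{\left(Q,m \right)} = -2 + \frac{m + m}{-3 + Q} = -2 + \frac{2 m}{-3 + Q}$)
$\left(G{\left(u{\left(5,-1 \right)},10 \right)} + 15\right)^{2} = \left(\frac{2 \left(3 + 10 - \sqrt{\left(-1\right)^{2} + 5^{2}}\right)}{-3 + \sqrt{\left(-1\right)^{2} + 5^{2}}} + 15\right)^{2} = \left(\frac{2 \left(3 + 10 - \sqrt{1 + 25}\right)}{-3 + \sqrt{1 + 25}} + 15\right)^{2} = \left(\frac{2 \left(3 + 10 - \sqrt{26}\right)}{-3 + \sqrt{26}} + 15\right)^{2} = \left(\frac{2 \left(13 - \sqrt{26}\right)}{-3 + \sqrt{26}} + 15\right)^{2} = \left(15 + \frac{2 \left(13 - \sqrt{26}\right)}{-3 + \sqrt{26}}\right)^{2}$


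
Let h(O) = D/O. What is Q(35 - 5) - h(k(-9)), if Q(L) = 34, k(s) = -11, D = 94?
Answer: 468/11 ≈ 42.545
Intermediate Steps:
h(O) = 94/O
Q(35 - 5) - h(k(-9)) = 34 - 94/(-11) = 34 - 94*(-1)/11 = 34 - 1*(-94/11) = 34 + 94/11 = 468/11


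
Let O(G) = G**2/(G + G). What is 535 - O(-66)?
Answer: 568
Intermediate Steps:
O(G) = G/2 (O(G) = G**2/((2*G)) = (1/(2*G))*G**2 = G/2)
535 - O(-66) = 535 - (-66)/2 = 535 - 1*(-33) = 535 + 33 = 568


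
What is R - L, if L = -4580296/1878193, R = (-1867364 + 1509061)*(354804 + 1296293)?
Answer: -1111125847204337167/1878193 ≈ -5.9159e+11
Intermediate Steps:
R = -591593008391 (R = -358303*1651097 = -591593008391)
L = -4580296/1878193 (L = -4580296*1/1878193 = -4580296/1878193 ≈ -2.4387)
R - L = -591593008391 - 1*(-4580296/1878193) = -591593008391 + 4580296/1878193 = -1111125847204337167/1878193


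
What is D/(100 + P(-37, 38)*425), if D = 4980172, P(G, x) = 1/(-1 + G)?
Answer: 189246536/3375 ≈ 56073.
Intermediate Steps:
D/(100 + P(-37, 38)*425) = 4980172/(100 + 425/(-1 - 37)) = 4980172/(100 + 425/(-38)) = 4980172/(100 - 1/38*425) = 4980172/(100 - 425/38) = 4980172/(3375/38) = 4980172*(38/3375) = 189246536/3375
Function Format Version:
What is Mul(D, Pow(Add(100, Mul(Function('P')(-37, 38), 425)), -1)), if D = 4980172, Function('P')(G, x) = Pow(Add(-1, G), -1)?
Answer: Rational(189246536, 3375) ≈ 56073.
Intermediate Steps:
Mul(D, Pow(Add(100, Mul(Function('P')(-37, 38), 425)), -1)) = Mul(4980172, Pow(Add(100, Mul(Pow(Add(-1, -37), -1), 425)), -1)) = Mul(4980172, Pow(Add(100, Mul(Pow(-38, -1), 425)), -1)) = Mul(4980172, Pow(Add(100, Mul(Rational(-1, 38), 425)), -1)) = Mul(4980172, Pow(Add(100, Rational(-425, 38)), -1)) = Mul(4980172, Pow(Rational(3375, 38), -1)) = Mul(4980172, Rational(38, 3375)) = Rational(189246536, 3375)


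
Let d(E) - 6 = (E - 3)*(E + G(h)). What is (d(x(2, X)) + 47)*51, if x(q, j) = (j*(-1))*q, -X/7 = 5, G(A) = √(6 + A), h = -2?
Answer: 248727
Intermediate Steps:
X = -35 (X = -7*5 = -35)
x(q, j) = -j*q (x(q, j) = (-j)*q = -j*q)
d(E) = 6 + (-3 + E)*(2 + E) (d(E) = 6 + (E - 3)*(E + √(6 - 2)) = 6 + (-3 + E)*(E + √4) = 6 + (-3 + E)*(E + 2) = 6 + (-3 + E)*(2 + E))
(d(x(2, X)) + 47)*51 = ((-1*(-35)*2)*(-1 - 1*(-35)*2) + 47)*51 = (70*(-1 + 70) + 47)*51 = (70*69 + 47)*51 = (4830 + 47)*51 = 4877*51 = 248727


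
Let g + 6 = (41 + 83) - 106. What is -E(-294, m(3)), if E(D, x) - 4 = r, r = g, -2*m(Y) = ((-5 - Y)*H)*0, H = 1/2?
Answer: -16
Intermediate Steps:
H = ½ ≈ 0.50000
m(Y) = 0 (m(Y) = -(-5 - Y)*(½)*0/2 = -(-5/2 - Y/2)*0/2 = -½*0 = 0)
g = 12 (g = -6 + ((41 + 83) - 106) = -6 + (124 - 106) = -6 + 18 = 12)
r = 12
E(D, x) = 16 (E(D, x) = 4 + 12 = 16)
-E(-294, m(3)) = -1*16 = -16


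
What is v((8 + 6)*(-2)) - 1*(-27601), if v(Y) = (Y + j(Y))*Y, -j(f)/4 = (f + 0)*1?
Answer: 25249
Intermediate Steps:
j(f) = -4*f (j(f) = -4*(f + 0) = -4*f)
v(Y) = -3*Y² (v(Y) = (Y - 4*Y)*Y = (-3*Y)*Y = -3*Y²)
v((8 + 6)*(-2)) - 1*(-27601) = -3*4*(8 + 6)² - 1*(-27601) = -3*(14*(-2))² + 27601 = -3*(-28)² + 27601 = -3*784 + 27601 = -2352 + 27601 = 25249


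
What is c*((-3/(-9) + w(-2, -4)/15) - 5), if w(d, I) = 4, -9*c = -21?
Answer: -154/15 ≈ -10.267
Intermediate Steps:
c = 7/3 (c = -1/9*(-21) = 7/3 ≈ 2.3333)
c*((-3/(-9) + w(-2, -4)/15) - 5) = 7*((-3/(-9) + 4/15) - 5)/3 = 7*((-3*(-1/9) + 4*(1/15)) - 5)/3 = 7*((1/3 + 4/15) - 5)/3 = 7*(3/5 - 5)/3 = (7/3)*(-22/5) = -154/15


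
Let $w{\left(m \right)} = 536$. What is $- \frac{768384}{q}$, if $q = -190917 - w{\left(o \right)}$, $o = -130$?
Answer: $\frac{768384}{191453} \approx 4.0134$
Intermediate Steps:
$q = -191453$ ($q = -190917 - 536 = -191453$)
$- \frac{768384}{q} = - \frac{768384}{-191453} = \left(-768384\right) \left(- \frac{1}{191453}\right) = \frac{768384}{191453}$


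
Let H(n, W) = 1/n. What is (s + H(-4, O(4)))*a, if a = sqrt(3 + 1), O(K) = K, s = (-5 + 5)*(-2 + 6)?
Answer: -1/2 ≈ -0.50000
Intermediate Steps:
s = 0 (s = 0*4 = 0)
a = 2 (a = sqrt(4) = 2)
(s + H(-4, O(4)))*a = (0 + 1/(-4))*2 = (0 - 1/4)*2 = -1/4*2 = -1/2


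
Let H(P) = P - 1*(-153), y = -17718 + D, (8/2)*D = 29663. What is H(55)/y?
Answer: -832/41209 ≈ -0.020190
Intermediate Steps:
D = 29663/4 (D = (¼)*29663 = 29663/4 ≈ 7415.8)
y = -41209/4 (y = -17718 + 29663/4 = -41209/4 ≈ -10302.)
H(P) = 153 + P (H(P) = P + 153 = 153 + P)
H(55)/y = (153 + 55)/(-41209/4) = 208*(-4/41209) = -832/41209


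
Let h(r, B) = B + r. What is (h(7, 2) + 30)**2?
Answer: 1521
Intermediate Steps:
(h(7, 2) + 30)**2 = ((2 + 7) + 30)**2 = (9 + 30)**2 = 39**2 = 1521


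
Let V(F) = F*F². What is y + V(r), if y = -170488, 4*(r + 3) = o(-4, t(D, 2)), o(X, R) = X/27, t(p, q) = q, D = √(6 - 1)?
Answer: -3356266672/19683 ≈ -1.7052e+5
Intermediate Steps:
D = √5 ≈ 2.2361
o(X, R) = X/27 (o(X, R) = X*(1/27) = X/27)
r = -82/27 (r = -3 + ((1/27)*(-4))/4 = -3 + (¼)*(-4/27) = -3 - 1/27 = -82/27 ≈ -3.0370)
V(F) = F³
y + V(r) = -170488 + (-82/27)³ = -170488 - 551368/19683 = -3356266672/19683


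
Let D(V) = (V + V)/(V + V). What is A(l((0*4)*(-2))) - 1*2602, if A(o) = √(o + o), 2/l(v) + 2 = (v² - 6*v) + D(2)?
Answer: -2602 + 2*I ≈ -2602.0 + 2.0*I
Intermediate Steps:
D(V) = 1 (D(V) = (2*V)/((2*V)) = (2*V)*(1/(2*V)) = 1)
l(v) = 2/(-1 + v² - 6*v) (l(v) = 2/(-2 + ((v² - 6*v) + 1)) = 2/(-2 + (1 + v² - 6*v)) = 2/(-1 + v² - 6*v))
A(o) = √2*√o (A(o) = √(2*o) = √2*√o)
A(l((0*4)*(-2))) - 1*2602 = √2*√(2/(-1 + ((0*4)*(-2))² - 6*0*4*(-2))) - 1*2602 = √2*√(2/(-1 + (0*(-2))² - 0*(-2))) - 2602 = √2*√(2/(-1 + 0² - 6*0)) - 2602 = √2*√(2/(-1 + 0 + 0)) - 2602 = √2*√(2/(-1)) - 2602 = √2*√(2*(-1)) - 2602 = √2*√(-2) - 2602 = √2*(I*√2) - 2602 = 2*I - 2602 = -2602 + 2*I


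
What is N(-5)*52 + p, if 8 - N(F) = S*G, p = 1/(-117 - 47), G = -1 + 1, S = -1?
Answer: 68223/164 ≈ 415.99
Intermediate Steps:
G = 0
p = -1/164 (p = 1/(-164) = -1/164 ≈ -0.0060976)
N(F) = 8 (N(F) = 8 - (-1)*0 = 8 - 1*0 = 8 + 0 = 8)
N(-5)*52 + p = 8*52 - 1/164 = 416 - 1/164 = 68223/164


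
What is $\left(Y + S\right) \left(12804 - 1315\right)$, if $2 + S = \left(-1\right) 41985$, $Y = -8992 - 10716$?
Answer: $-708813855$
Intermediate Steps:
$Y = -19708$ ($Y = -8992 - 10716 = -19708$)
$S = -41987$ ($S = -2 - 41985 = -41987$)
$\left(Y + S\right) \left(12804 - 1315\right) = \left(-19708 - 41987\right) \left(12804 - 1315\right) = \left(-61695\right) 11489 = -708813855$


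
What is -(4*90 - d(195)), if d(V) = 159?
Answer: -201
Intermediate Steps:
-(4*90 - d(195)) = -(4*90 - 1*159) = -(360 - 159) = -1*201 = -201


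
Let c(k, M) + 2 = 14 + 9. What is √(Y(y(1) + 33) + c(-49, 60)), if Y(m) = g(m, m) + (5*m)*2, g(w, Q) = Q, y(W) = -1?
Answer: √373 ≈ 19.313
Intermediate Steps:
c(k, M) = 21 (c(k, M) = -2 + (14 + 9) = -2 + 23 = 21)
Y(m) = 11*m (Y(m) = m + (5*m)*2 = m + 10*m = 11*m)
√(Y(y(1) + 33) + c(-49, 60)) = √(11*(-1 + 33) + 21) = √(11*32 + 21) = √(352 + 21) = √373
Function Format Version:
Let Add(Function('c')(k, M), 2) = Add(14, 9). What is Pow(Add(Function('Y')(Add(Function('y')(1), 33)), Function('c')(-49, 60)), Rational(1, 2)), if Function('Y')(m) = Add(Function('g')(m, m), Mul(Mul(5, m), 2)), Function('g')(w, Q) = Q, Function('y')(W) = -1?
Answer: Pow(373, Rational(1, 2)) ≈ 19.313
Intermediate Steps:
Function('c')(k, M) = 21 (Function('c')(k, M) = Add(-2, Add(14, 9)) = Add(-2, 23) = 21)
Function('Y')(m) = Mul(11, m) (Function('Y')(m) = Add(m, Mul(Mul(5, m), 2)) = Add(m, Mul(10, m)) = Mul(11, m))
Pow(Add(Function('Y')(Add(Function('y')(1), 33)), Function('c')(-49, 60)), Rational(1, 2)) = Pow(Add(Mul(11, Add(-1, 33)), 21), Rational(1, 2)) = Pow(Add(Mul(11, 32), 21), Rational(1, 2)) = Pow(Add(352, 21), Rational(1, 2)) = Pow(373, Rational(1, 2))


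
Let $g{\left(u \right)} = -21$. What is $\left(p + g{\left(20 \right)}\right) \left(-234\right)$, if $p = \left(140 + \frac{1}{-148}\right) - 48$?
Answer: $- \frac{1229319}{74} \approx -16612.0$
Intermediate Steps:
$p = \frac{13615}{148}$ ($p = \left(140 - \frac{1}{148}\right) - 48 = \frac{20719}{148} - 48 = \frac{13615}{148} \approx 91.993$)
$\left(p + g{\left(20 \right)}\right) \left(-234\right) = \left(\frac{13615}{148} - 21\right) \left(-234\right) = \frac{10507}{148} \left(-234\right) = - \frac{1229319}{74}$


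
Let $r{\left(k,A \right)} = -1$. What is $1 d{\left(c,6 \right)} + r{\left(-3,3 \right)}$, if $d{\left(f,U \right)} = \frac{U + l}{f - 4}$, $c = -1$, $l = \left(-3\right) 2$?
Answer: $-1$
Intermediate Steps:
$l = -6$
$d{\left(f,U \right)} = \frac{-6 + U}{-4 + f}$ ($d{\left(f,U \right)} = \frac{U - 6}{f - 4} = \frac{-6 + U}{-4 + f}$)
$1 d{\left(c,6 \right)} + r{\left(-3,3 \right)} = 1 \frac{-6 + 6}{-4 - 1} - 1 = 1 \frac{1}{-5} \cdot 0 - 1 = 1 \left(\left(- \frac{1}{5}\right) 0\right) - 1 = 1 \cdot 0 - 1 = 0 - 1 = -1$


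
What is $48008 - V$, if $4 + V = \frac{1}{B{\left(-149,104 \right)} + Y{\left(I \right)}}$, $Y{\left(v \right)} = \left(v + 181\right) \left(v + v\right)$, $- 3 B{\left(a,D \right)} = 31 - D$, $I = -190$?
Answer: $\frac{496107993}{10333} \approx 48012.0$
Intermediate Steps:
$B{\left(a,D \right)} = - \frac{31}{3} + \frac{D}{3}$ ($B{\left(a,D \right)} = - \frac{31 - D}{3} = - \frac{31}{3} + \frac{D}{3}$)
$Y{\left(v \right)} = 2 v \left(181 + v\right)$ ($Y{\left(v \right)} = \left(181 + v\right) 2 v = 2 v \left(181 + v\right)$)
$V = - \frac{41329}{10333}$ ($V = -4 + \frac{1}{\left(- \frac{31}{3} + \frac{1}{3} \cdot 104\right) + 2 \left(-190\right) \left(181 - 190\right)} = -4 + \frac{1}{\left(- \frac{31}{3} + \frac{104}{3}\right) + 2 \left(-190\right) \left(-9\right)} = -4 + \frac{1}{\frac{73}{3} + 3420} = -4 + \frac{1}{\frac{10333}{3}} = -4 + \frac{3}{10333} = - \frac{41329}{10333} \approx -3.9997$)
$48008 - V = 48008 - - \frac{41329}{10333} = 48008 + \frac{41329}{10333} = \frac{496107993}{10333}$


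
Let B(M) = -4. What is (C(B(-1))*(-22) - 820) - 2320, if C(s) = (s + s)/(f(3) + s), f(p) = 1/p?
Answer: -3188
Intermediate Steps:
C(s) = 2*s/(⅓ + s) (C(s) = (s + s)/(1/3 + s) = (2*s)/(⅓ + s) = 2*s/(⅓ + s))
(C(B(-1))*(-22) - 820) - 2320 = ((6*(-4)/(1 + 3*(-4)))*(-22) - 820) - 2320 = ((6*(-4)/(1 - 12))*(-22) - 820) - 2320 = ((6*(-4)/(-11))*(-22) - 820) - 2320 = ((6*(-4)*(-1/11))*(-22) - 820) - 2320 = ((24/11)*(-22) - 820) - 2320 = (-48 - 820) - 2320 = -868 - 2320 = -3188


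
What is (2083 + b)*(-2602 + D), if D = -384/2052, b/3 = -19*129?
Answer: 2345012980/171 ≈ 1.3714e+7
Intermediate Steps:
b = -7353 (b = 3*(-19*129) = 3*(-2451) = -7353)
D = -32/171 (D = -384*1/2052 = -32/171 ≈ -0.18713)
(2083 + b)*(-2602 + D) = (2083 - 7353)*(-2602 - 32/171) = -5270*(-444974/171) = 2345012980/171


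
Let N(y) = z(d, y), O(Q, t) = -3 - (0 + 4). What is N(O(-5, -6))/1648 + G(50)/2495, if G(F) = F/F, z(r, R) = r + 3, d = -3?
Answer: 1/2495 ≈ 0.00040080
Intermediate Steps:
z(r, R) = 3 + r
O(Q, t) = -7 (O(Q, t) = -3 - 1*4 = -3 - 4 = -7)
G(F) = 1
N(y) = 0 (N(y) = 3 - 3 = 0)
N(O(-5, -6))/1648 + G(50)/2495 = 0/1648 + 1/2495 = 0*(1/1648) + 1*(1/2495) = 0 + 1/2495 = 1/2495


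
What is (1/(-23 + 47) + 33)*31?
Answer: 24583/24 ≈ 1024.3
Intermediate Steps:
(1/(-23 + 47) + 33)*31 = (1/24 + 33)*31 = (793/24)*31 = 24583/24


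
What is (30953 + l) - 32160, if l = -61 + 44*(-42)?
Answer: -3116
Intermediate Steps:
l = -1909 (l = -61 - 1848 = -1909)
(30953 + l) - 32160 = (30953 - 1909) - 32160 = 29044 - 32160 = -3116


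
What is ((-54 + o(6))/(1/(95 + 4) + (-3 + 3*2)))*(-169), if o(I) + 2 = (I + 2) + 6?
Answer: 351351/149 ≈ 2358.1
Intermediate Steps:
o(I) = 6 + I (o(I) = -2 + ((I + 2) + 6) = -2 + ((2 + I) + 6) = -2 + (8 + I) = 6 + I)
((-54 + o(6))/(1/(95 + 4) + (-3 + 3*2)))*(-169) = ((-54 + (6 + 6))/(1/(95 + 4) + (-3 + 3*2)))*(-169) = ((-54 + 12)/(1/99 + (-3 + 6)))*(-169) = -42/(1/99 + 3)*(-169) = -42/298/99*(-169) = -42*99/298*(-169) = -2079/149*(-169) = 351351/149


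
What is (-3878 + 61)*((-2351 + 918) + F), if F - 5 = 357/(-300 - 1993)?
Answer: 12499762737/2293 ≈ 5.4513e+6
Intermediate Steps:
F = 11108/2293 (F = 5 + 357/(-300 - 1993) = 5 + 357/(-2293) = 5 + 357*(-1/2293) = 5 - 357/2293 = 11108/2293 ≈ 4.8443)
(-3878 + 61)*((-2351 + 918) + F) = (-3878 + 61)*((-2351 + 918) + 11108/2293) = -3817*(-1433 + 11108/2293) = -3817*(-3274761/2293) = 12499762737/2293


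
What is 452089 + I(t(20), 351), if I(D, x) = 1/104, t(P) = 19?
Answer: 47017257/104 ≈ 4.5209e+5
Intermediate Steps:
I(D, x) = 1/104
452089 + I(t(20), 351) = 452089 + 1/104 = 47017257/104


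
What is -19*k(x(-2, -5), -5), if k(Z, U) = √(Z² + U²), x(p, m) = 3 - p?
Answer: -95*√2 ≈ -134.35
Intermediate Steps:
k(Z, U) = √(U² + Z²)
-19*k(x(-2, -5), -5) = -19*√((-5)² + (3 - 1*(-2))²) = -19*√(25 + (3 + 2)²) = -19*√(25 + 5²) = -19*√(25 + 25) = -95*√2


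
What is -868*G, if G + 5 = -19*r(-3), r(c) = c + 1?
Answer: -28644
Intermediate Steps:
r(c) = 1 + c
G = 33 (G = -5 - 19*(1 - 3) = -5 - 19*(-2) = -5 + 38 = 33)
-868*G = -868*33 = -28644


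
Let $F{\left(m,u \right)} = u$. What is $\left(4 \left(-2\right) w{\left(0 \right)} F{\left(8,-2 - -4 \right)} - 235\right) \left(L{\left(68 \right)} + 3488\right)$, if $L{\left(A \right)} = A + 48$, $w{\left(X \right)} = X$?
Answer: $-846940$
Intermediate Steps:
$L{\left(A \right)} = 48 + A$
$\left(4 \left(-2\right) w{\left(0 \right)} F{\left(8,-2 - -4 \right)} - 235\right) \left(L{\left(68 \right)} + 3488\right) = \left(4 \left(-2\right) 0 \left(-2 - -4\right) - 235\right) \left(\left(48 + 68\right) + 3488\right) = \left(\left(-8\right) 0 \left(-2 + 4\right) - 235\right) \left(116 + 3488\right) = \left(0 \cdot 2 - 235\right) 3604 = \left(0 - 235\right) 3604 = \left(-235\right) 3604 = -846940$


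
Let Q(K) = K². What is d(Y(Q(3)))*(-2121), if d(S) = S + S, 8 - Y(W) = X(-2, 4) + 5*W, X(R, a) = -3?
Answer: 144228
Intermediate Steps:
Y(W) = 11 - 5*W (Y(W) = 8 - (-3 + 5*W) = 8 + (3 - 5*W) = 11 - 5*W)
d(S) = 2*S
d(Y(Q(3)))*(-2121) = (2*(11 - 5*3²))*(-2121) = (2*(11 - 5*9))*(-2121) = (2*(11 - 45))*(-2121) = (2*(-34))*(-2121) = -68*(-2121) = 144228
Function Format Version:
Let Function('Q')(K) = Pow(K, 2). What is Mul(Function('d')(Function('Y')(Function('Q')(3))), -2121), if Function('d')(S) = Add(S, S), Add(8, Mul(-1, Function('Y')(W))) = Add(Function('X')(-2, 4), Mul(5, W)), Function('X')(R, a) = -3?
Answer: 144228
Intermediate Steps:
Function('Y')(W) = Add(11, Mul(-5, W)) (Function('Y')(W) = Add(8, Mul(-1, Add(-3, Mul(5, W)))) = Add(8, Add(3, Mul(-5, W))) = Add(11, Mul(-5, W)))
Function('d')(S) = Mul(2, S)
Mul(Function('d')(Function('Y')(Function('Q')(3))), -2121) = Mul(Mul(2, Add(11, Mul(-5, Pow(3, 2)))), -2121) = Mul(Mul(2, Add(11, Mul(-5, 9))), -2121) = Mul(Mul(2, Add(11, -45)), -2121) = Mul(Mul(2, -34), -2121) = Mul(-68, -2121) = 144228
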